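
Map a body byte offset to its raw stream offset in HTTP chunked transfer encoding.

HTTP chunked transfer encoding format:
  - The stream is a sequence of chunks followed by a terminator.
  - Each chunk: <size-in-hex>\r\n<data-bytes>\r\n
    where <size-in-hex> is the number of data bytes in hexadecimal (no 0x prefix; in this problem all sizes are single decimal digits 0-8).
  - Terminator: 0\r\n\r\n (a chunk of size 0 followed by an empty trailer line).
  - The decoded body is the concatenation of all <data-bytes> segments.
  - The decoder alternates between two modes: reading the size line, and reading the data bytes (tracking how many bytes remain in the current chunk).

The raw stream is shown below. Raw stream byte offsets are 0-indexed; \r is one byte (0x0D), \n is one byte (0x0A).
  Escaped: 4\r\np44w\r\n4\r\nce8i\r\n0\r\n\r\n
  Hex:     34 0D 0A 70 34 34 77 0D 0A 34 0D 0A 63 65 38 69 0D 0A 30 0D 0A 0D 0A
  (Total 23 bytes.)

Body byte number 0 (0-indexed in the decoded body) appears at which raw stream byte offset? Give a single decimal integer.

Chunk 1: stream[0..1]='4' size=0x4=4, data at stream[3..7]='p44w' -> body[0..4], body so far='p44w'
Chunk 2: stream[9..10]='4' size=0x4=4, data at stream[12..16]='ce8i' -> body[4..8], body so far='p44wce8i'
Chunk 3: stream[18..19]='0' size=0 (terminator). Final body='p44wce8i' (8 bytes)
Body byte 0 at stream offset 3

Answer: 3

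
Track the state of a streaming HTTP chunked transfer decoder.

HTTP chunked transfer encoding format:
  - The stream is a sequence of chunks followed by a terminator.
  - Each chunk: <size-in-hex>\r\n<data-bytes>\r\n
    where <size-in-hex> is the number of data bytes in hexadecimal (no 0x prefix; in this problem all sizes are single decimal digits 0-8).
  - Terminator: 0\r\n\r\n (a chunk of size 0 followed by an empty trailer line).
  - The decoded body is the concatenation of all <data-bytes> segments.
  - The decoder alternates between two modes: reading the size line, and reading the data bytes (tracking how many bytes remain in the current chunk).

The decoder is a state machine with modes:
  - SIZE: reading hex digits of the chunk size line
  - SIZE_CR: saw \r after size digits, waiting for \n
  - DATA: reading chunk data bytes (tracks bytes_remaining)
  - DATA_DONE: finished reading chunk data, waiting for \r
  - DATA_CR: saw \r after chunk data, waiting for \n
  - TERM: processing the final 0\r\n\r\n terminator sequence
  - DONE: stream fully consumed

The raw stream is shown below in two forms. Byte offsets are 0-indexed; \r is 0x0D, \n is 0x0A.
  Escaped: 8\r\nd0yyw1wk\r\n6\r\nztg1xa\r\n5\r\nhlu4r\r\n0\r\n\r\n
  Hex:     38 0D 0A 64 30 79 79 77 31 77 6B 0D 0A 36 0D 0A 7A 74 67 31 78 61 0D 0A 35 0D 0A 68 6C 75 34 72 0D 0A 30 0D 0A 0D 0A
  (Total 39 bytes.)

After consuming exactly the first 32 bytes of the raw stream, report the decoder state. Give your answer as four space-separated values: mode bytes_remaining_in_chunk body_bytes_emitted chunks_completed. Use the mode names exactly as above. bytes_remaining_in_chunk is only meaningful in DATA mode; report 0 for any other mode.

Answer: DATA_DONE 0 19 2

Derivation:
Byte 0 = '8': mode=SIZE remaining=0 emitted=0 chunks_done=0
Byte 1 = 0x0D: mode=SIZE_CR remaining=0 emitted=0 chunks_done=0
Byte 2 = 0x0A: mode=DATA remaining=8 emitted=0 chunks_done=0
Byte 3 = 'd': mode=DATA remaining=7 emitted=1 chunks_done=0
Byte 4 = '0': mode=DATA remaining=6 emitted=2 chunks_done=0
Byte 5 = 'y': mode=DATA remaining=5 emitted=3 chunks_done=0
Byte 6 = 'y': mode=DATA remaining=4 emitted=4 chunks_done=0
Byte 7 = 'w': mode=DATA remaining=3 emitted=5 chunks_done=0
Byte 8 = '1': mode=DATA remaining=2 emitted=6 chunks_done=0
Byte 9 = 'w': mode=DATA remaining=1 emitted=7 chunks_done=0
Byte 10 = 'k': mode=DATA_DONE remaining=0 emitted=8 chunks_done=0
Byte 11 = 0x0D: mode=DATA_CR remaining=0 emitted=8 chunks_done=0
Byte 12 = 0x0A: mode=SIZE remaining=0 emitted=8 chunks_done=1
Byte 13 = '6': mode=SIZE remaining=0 emitted=8 chunks_done=1
Byte 14 = 0x0D: mode=SIZE_CR remaining=0 emitted=8 chunks_done=1
Byte 15 = 0x0A: mode=DATA remaining=6 emitted=8 chunks_done=1
Byte 16 = 'z': mode=DATA remaining=5 emitted=9 chunks_done=1
Byte 17 = 't': mode=DATA remaining=4 emitted=10 chunks_done=1
Byte 18 = 'g': mode=DATA remaining=3 emitted=11 chunks_done=1
Byte 19 = '1': mode=DATA remaining=2 emitted=12 chunks_done=1
Byte 20 = 'x': mode=DATA remaining=1 emitted=13 chunks_done=1
Byte 21 = 'a': mode=DATA_DONE remaining=0 emitted=14 chunks_done=1
Byte 22 = 0x0D: mode=DATA_CR remaining=0 emitted=14 chunks_done=1
Byte 23 = 0x0A: mode=SIZE remaining=0 emitted=14 chunks_done=2
Byte 24 = '5': mode=SIZE remaining=0 emitted=14 chunks_done=2
Byte 25 = 0x0D: mode=SIZE_CR remaining=0 emitted=14 chunks_done=2
Byte 26 = 0x0A: mode=DATA remaining=5 emitted=14 chunks_done=2
Byte 27 = 'h': mode=DATA remaining=4 emitted=15 chunks_done=2
Byte 28 = 'l': mode=DATA remaining=3 emitted=16 chunks_done=2
Byte 29 = 'u': mode=DATA remaining=2 emitted=17 chunks_done=2
Byte 30 = '4': mode=DATA remaining=1 emitted=18 chunks_done=2
Byte 31 = 'r': mode=DATA_DONE remaining=0 emitted=19 chunks_done=2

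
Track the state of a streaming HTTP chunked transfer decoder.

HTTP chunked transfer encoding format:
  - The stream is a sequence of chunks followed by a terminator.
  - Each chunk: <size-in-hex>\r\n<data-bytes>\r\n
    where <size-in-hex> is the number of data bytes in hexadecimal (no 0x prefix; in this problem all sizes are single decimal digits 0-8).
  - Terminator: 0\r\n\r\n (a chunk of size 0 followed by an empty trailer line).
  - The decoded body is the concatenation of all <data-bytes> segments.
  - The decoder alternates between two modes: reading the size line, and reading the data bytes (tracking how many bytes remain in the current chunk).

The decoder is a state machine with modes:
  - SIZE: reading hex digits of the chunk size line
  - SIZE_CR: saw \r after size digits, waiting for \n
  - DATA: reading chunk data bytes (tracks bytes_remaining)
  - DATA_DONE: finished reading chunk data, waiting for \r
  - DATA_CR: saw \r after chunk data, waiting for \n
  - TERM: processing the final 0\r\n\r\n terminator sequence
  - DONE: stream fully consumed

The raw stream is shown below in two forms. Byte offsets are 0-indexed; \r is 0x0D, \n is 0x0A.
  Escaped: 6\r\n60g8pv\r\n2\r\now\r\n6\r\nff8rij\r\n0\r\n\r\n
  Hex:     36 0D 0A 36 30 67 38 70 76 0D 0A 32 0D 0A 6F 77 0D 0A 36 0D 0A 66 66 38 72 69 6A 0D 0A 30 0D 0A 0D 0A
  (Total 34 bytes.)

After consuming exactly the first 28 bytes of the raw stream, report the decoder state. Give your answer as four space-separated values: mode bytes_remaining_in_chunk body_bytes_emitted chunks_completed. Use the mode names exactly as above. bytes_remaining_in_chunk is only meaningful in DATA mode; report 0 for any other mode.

Byte 0 = '6': mode=SIZE remaining=0 emitted=0 chunks_done=0
Byte 1 = 0x0D: mode=SIZE_CR remaining=0 emitted=0 chunks_done=0
Byte 2 = 0x0A: mode=DATA remaining=6 emitted=0 chunks_done=0
Byte 3 = '6': mode=DATA remaining=5 emitted=1 chunks_done=0
Byte 4 = '0': mode=DATA remaining=4 emitted=2 chunks_done=0
Byte 5 = 'g': mode=DATA remaining=3 emitted=3 chunks_done=0
Byte 6 = '8': mode=DATA remaining=2 emitted=4 chunks_done=0
Byte 7 = 'p': mode=DATA remaining=1 emitted=5 chunks_done=0
Byte 8 = 'v': mode=DATA_DONE remaining=0 emitted=6 chunks_done=0
Byte 9 = 0x0D: mode=DATA_CR remaining=0 emitted=6 chunks_done=0
Byte 10 = 0x0A: mode=SIZE remaining=0 emitted=6 chunks_done=1
Byte 11 = '2': mode=SIZE remaining=0 emitted=6 chunks_done=1
Byte 12 = 0x0D: mode=SIZE_CR remaining=0 emitted=6 chunks_done=1
Byte 13 = 0x0A: mode=DATA remaining=2 emitted=6 chunks_done=1
Byte 14 = 'o': mode=DATA remaining=1 emitted=7 chunks_done=1
Byte 15 = 'w': mode=DATA_DONE remaining=0 emitted=8 chunks_done=1
Byte 16 = 0x0D: mode=DATA_CR remaining=0 emitted=8 chunks_done=1
Byte 17 = 0x0A: mode=SIZE remaining=0 emitted=8 chunks_done=2
Byte 18 = '6': mode=SIZE remaining=0 emitted=8 chunks_done=2
Byte 19 = 0x0D: mode=SIZE_CR remaining=0 emitted=8 chunks_done=2
Byte 20 = 0x0A: mode=DATA remaining=6 emitted=8 chunks_done=2
Byte 21 = 'f': mode=DATA remaining=5 emitted=9 chunks_done=2
Byte 22 = 'f': mode=DATA remaining=4 emitted=10 chunks_done=2
Byte 23 = '8': mode=DATA remaining=3 emitted=11 chunks_done=2
Byte 24 = 'r': mode=DATA remaining=2 emitted=12 chunks_done=2
Byte 25 = 'i': mode=DATA remaining=1 emitted=13 chunks_done=2
Byte 26 = 'j': mode=DATA_DONE remaining=0 emitted=14 chunks_done=2
Byte 27 = 0x0D: mode=DATA_CR remaining=0 emitted=14 chunks_done=2

Answer: DATA_CR 0 14 2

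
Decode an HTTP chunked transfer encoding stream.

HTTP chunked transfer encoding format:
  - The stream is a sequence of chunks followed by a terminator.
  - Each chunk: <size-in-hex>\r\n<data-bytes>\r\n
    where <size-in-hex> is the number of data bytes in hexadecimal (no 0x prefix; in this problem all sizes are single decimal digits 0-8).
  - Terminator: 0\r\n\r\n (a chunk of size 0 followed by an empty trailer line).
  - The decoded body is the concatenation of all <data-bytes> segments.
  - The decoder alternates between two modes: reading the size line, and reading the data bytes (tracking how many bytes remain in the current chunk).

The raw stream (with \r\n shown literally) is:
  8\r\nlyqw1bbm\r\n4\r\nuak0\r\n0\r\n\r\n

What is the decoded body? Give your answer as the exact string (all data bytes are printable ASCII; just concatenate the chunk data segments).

Chunk 1: stream[0..1]='8' size=0x8=8, data at stream[3..11]='lyqw1bbm' -> body[0..8], body so far='lyqw1bbm'
Chunk 2: stream[13..14]='4' size=0x4=4, data at stream[16..20]='uak0' -> body[8..12], body so far='lyqw1bbmuak0'
Chunk 3: stream[22..23]='0' size=0 (terminator). Final body='lyqw1bbmuak0' (12 bytes)

Answer: lyqw1bbmuak0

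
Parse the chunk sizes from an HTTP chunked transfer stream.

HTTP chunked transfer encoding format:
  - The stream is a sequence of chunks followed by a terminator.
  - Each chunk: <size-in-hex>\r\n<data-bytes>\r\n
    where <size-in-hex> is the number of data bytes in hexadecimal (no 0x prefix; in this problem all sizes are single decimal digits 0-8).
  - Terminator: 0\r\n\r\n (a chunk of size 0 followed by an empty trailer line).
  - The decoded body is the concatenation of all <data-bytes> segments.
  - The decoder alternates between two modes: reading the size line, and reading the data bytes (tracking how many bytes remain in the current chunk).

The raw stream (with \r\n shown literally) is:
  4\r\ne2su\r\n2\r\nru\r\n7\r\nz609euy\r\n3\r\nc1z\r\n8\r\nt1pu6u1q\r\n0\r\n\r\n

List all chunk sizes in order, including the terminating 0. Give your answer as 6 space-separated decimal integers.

Chunk 1: stream[0..1]='4' size=0x4=4, data at stream[3..7]='e2su' -> body[0..4], body so far='e2su'
Chunk 2: stream[9..10]='2' size=0x2=2, data at stream[12..14]='ru' -> body[4..6], body so far='e2suru'
Chunk 3: stream[16..17]='7' size=0x7=7, data at stream[19..26]='z609euy' -> body[6..13], body so far='e2suruz609euy'
Chunk 4: stream[28..29]='3' size=0x3=3, data at stream[31..34]='c1z' -> body[13..16], body so far='e2suruz609euyc1z'
Chunk 5: stream[36..37]='8' size=0x8=8, data at stream[39..47]='t1pu6u1q' -> body[16..24], body so far='e2suruz609euyc1zt1pu6u1q'
Chunk 6: stream[49..50]='0' size=0 (terminator). Final body='e2suruz609euyc1zt1pu6u1q' (24 bytes)

Answer: 4 2 7 3 8 0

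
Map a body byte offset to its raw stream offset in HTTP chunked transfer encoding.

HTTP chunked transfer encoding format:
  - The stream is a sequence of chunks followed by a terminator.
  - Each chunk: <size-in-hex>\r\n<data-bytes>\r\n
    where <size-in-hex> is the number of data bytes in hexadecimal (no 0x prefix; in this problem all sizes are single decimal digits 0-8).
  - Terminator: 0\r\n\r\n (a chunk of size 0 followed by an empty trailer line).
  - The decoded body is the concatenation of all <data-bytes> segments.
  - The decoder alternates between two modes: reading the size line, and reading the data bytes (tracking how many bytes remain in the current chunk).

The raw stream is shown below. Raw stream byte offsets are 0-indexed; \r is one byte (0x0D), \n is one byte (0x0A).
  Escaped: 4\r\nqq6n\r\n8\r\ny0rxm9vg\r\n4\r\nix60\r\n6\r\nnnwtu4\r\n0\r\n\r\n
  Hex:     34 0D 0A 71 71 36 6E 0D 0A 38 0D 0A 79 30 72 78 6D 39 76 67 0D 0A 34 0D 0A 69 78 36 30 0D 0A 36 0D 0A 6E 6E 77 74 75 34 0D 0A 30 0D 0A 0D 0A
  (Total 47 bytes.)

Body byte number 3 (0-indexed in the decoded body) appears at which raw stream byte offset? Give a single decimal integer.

Chunk 1: stream[0..1]='4' size=0x4=4, data at stream[3..7]='qq6n' -> body[0..4], body so far='qq6n'
Chunk 2: stream[9..10]='8' size=0x8=8, data at stream[12..20]='y0rxm9vg' -> body[4..12], body so far='qq6ny0rxm9vg'
Chunk 3: stream[22..23]='4' size=0x4=4, data at stream[25..29]='ix60' -> body[12..16], body so far='qq6ny0rxm9vgix60'
Chunk 4: stream[31..32]='6' size=0x6=6, data at stream[34..40]='nnwtu4' -> body[16..22], body so far='qq6ny0rxm9vgix60nnwtu4'
Chunk 5: stream[42..43]='0' size=0 (terminator). Final body='qq6ny0rxm9vgix60nnwtu4' (22 bytes)
Body byte 3 at stream offset 6

Answer: 6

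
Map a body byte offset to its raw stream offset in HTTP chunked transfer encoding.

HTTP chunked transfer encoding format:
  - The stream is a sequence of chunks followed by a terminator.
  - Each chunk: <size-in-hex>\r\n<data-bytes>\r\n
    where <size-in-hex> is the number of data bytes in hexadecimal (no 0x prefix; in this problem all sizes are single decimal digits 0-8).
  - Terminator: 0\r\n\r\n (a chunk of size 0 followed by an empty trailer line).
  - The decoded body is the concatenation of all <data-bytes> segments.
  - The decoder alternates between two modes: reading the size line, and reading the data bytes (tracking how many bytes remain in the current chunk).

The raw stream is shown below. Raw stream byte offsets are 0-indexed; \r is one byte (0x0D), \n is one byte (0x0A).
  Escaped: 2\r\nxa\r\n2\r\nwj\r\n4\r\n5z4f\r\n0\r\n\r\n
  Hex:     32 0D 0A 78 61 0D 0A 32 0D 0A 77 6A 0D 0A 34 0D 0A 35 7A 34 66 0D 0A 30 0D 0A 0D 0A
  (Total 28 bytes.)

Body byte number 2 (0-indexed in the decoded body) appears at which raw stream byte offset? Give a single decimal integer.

Answer: 10

Derivation:
Chunk 1: stream[0..1]='2' size=0x2=2, data at stream[3..5]='xa' -> body[0..2], body so far='xa'
Chunk 2: stream[7..8]='2' size=0x2=2, data at stream[10..12]='wj' -> body[2..4], body so far='xawj'
Chunk 3: stream[14..15]='4' size=0x4=4, data at stream[17..21]='5z4f' -> body[4..8], body so far='xawj5z4f'
Chunk 4: stream[23..24]='0' size=0 (terminator). Final body='xawj5z4f' (8 bytes)
Body byte 2 at stream offset 10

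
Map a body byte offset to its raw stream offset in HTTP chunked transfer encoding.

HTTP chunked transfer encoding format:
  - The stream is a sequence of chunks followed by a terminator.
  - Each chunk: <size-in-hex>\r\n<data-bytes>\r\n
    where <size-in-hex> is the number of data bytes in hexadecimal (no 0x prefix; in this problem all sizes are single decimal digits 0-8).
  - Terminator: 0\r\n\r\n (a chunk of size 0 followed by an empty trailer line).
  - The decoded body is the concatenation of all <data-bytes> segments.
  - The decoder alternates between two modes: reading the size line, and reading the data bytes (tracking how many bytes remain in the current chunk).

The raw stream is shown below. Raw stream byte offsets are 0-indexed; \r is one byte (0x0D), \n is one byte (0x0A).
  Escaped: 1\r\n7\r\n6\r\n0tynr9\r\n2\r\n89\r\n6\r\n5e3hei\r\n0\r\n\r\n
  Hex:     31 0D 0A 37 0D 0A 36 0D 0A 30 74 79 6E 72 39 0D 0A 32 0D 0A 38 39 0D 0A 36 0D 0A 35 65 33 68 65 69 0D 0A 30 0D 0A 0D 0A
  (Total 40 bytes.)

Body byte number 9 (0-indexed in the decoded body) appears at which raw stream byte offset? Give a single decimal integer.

Answer: 27

Derivation:
Chunk 1: stream[0..1]='1' size=0x1=1, data at stream[3..4]='7' -> body[0..1], body so far='7'
Chunk 2: stream[6..7]='6' size=0x6=6, data at stream[9..15]='0tynr9' -> body[1..7], body so far='70tynr9'
Chunk 3: stream[17..18]='2' size=0x2=2, data at stream[20..22]='89' -> body[7..9], body so far='70tynr989'
Chunk 4: stream[24..25]='6' size=0x6=6, data at stream[27..33]='5e3hei' -> body[9..15], body so far='70tynr9895e3hei'
Chunk 5: stream[35..36]='0' size=0 (terminator). Final body='70tynr9895e3hei' (15 bytes)
Body byte 9 at stream offset 27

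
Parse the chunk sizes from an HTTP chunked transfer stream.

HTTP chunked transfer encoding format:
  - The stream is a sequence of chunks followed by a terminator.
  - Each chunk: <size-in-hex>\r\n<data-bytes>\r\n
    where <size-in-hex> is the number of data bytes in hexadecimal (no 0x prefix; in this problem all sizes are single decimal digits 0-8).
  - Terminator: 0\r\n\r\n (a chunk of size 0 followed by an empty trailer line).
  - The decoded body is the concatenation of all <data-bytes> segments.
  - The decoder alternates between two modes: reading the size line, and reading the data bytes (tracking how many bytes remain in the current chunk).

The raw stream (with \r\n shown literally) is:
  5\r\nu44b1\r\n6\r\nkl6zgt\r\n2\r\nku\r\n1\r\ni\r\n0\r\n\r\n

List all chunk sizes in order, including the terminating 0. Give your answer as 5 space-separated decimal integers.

Answer: 5 6 2 1 0

Derivation:
Chunk 1: stream[0..1]='5' size=0x5=5, data at stream[3..8]='u44b1' -> body[0..5], body so far='u44b1'
Chunk 2: stream[10..11]='6' size=0x6=6, data at stream[13..19]='kl6zgt' -> body[5..11], body so far='u44b1kl6zgt'
Chunk 3: stream[21..22]='2' size=0x2=2, data at stream[24..26]='ku' -> body[11..13], body so far='u44b1kl6zgtku'
Chunk 4: stream[28..29]='1' size=0x1=1, data at stream[31..32]='i' -> body[13..14], body so far='u44b1kl6zgtkui'
Chunk 5: stream[34..35]='0' size=0 (terminator). Final body='u44b1kl6zgtkui' (14 bytes)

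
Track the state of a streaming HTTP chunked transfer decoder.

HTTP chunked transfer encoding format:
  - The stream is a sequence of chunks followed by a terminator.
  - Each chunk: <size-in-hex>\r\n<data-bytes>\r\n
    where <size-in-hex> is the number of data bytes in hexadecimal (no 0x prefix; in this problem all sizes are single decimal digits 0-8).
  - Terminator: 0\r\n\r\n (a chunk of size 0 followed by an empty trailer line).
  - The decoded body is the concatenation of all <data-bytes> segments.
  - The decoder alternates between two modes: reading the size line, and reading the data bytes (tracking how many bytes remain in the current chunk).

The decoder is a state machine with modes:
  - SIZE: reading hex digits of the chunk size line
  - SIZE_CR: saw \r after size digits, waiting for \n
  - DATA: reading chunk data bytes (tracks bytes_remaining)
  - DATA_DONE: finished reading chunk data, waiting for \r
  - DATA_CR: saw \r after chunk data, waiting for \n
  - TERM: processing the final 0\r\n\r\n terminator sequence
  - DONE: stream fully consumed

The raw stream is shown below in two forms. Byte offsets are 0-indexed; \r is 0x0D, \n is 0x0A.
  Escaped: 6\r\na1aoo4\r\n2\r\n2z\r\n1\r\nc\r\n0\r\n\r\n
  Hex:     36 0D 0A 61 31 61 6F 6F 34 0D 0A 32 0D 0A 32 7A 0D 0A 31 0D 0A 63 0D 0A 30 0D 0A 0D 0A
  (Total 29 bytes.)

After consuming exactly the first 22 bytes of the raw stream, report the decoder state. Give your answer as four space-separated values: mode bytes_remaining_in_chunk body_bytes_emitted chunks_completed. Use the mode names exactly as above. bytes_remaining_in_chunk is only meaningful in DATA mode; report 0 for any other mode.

Answer: DATA_DONE 0 9 2

Derivation:
Byte 0 = '6': mode=SIZE remaining=0 emitted=0 chunks_done=0
Byte 1 = 0x0D: mode=SIZE_CR remaining=0 emitted=0 chunks_done=0
Byte 2 = 0x0A: mode=DATA remaining=6 emitted=0 chunks_done=0
Byte 3 = 'a': mode=DATA remaining=5 emitted=1 chunks_done=0
Byte 4 = '1': mode=DATA remaining=4 emitted=2 chunks_done=0
Byte 5 = 'a': mode=DATA remaining=3 emitted=3 chunks_done=0
Byte 6 = 'o': mode=DATA remaining=2 emitted=4 chunks_done=0
Byte 7 = 'o': mode=DATA remaining=1 emitted=5 chunks_done=0
Byte 8 = '4': mode=DATA_DONE remaining=0 emitted=6 chunks_done=0
Byte 9 = 0x0D: mode=DATA_CR remaining=0 emitted=6 chunks_done=0
Byte 10 = 0x0A: mode=SIZE remaining=0 emitted=6 chunks_done=1
Byte 11 = '2': mode=SIZE remaining=0 emitted=6 chunks_done=1
Byte 12 = 0x0D: mode=SIZE_CR remaining=0 emitted=6 chunks_done=1
Byte 13 = 0x0A: mode=DATA remaining=2 emitted=6 chunks_done=1
Byte 14 = '2': mode=DATA remaining=1 emitted=7 chunks_done=1
Byte 15 = 'z': mode=DATA_DONE remaining=0 emitted=8 chunks_done=1
Byte 16 = 0x0D: mode=DATA_CR remaining=0 emitted=8 chunks_done=1
Byte 17 = 0x0A: mode=SIZE remaining=0 emitted=8 chunks_done=2
Byte 18 = '1': mode=SIZE remaining=0 emitted=8 chunks_done=2
Byte 19 = 0x0D: mode=SIZE_CR remaining=0 emitted=8 chunks_done=2
Byte 20 = 0x0A: mode=DATA remaining=1 emitted=8 chunks_done=2
Byte 21 = 'c': mode=DATA_DONE remaining=0 emitted=9 chunks_done=2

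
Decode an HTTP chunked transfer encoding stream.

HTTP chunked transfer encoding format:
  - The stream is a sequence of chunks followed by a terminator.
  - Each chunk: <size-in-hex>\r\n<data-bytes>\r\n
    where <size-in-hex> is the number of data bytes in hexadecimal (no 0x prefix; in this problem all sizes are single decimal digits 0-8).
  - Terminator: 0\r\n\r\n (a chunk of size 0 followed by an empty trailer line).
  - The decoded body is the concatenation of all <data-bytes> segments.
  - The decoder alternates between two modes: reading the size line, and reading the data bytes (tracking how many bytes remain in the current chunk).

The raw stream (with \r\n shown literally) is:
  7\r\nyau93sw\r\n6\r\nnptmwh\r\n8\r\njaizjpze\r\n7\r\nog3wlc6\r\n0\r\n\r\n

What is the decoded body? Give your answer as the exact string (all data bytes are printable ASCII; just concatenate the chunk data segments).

Answer: yau93swnptmwhjaizjpzeog3wlc6

Derivation:
Chunk 1: stream[0..1]='7' size=0x7=7, data at stream[3..10]='yau93sw' -> body[0..7], body so far='yau93sw'
Chunk 2: stream[12..13]='6' size=0x6=6, data at stream[15..21]='nptmwh' -> body[7..13], body so far='yau93swnptmwh'
Chunk 3: stream[23..24]='8' size=0x8=8, data at stream[26..34]='jaizjpze' -> body[13..21], body so far='yau93swnptmwhjaizjpze'
Chunk 4: stream[36..37]='7' size=0x7=7, data at stream[39..46]='og3wlc6' -> body[21..28], body so far='yau93swnptmwhjaizjpzeog3wlc6'
Chunk 5: stream[48..49]='0' size=0 (terminator). Final body='yau93swnptmwhjaizjpzeog3wlc6' (28 bytes)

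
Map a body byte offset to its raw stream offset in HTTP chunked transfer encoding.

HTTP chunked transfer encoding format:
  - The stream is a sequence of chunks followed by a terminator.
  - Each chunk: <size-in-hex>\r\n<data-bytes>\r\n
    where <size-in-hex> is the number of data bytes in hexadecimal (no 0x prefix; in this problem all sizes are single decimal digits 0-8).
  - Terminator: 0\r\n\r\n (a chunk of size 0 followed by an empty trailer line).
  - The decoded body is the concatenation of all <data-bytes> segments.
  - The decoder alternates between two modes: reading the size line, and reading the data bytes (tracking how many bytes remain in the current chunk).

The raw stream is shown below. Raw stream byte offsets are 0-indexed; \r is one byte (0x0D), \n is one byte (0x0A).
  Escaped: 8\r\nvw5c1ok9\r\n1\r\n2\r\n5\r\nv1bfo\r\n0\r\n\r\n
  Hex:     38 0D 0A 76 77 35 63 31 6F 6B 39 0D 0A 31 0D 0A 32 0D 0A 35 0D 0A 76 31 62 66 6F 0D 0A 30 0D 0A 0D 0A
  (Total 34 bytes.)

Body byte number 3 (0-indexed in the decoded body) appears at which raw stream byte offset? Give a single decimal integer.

Answer: 6

Derivation:
Chunk 1: stream[0..1]='8' size=0x8=8, data at stream[3..11]='vw5c1ok9' -> body[0..8], body so far='vw5c1ok9'
Chunk 2: stream[13..14]='1' size=0x1=1, data at stream[16..17]='2' -> body[8..9], body so far='vw5c1ok92'
Chunk 3: stream[19..20]='5' size=0x5=5, data at stream[22..27]='v1bfo' -> body[9..14], body so far='vw5c1ok92v1bfo'
Chunk 4: stream[29..30]='0' size=0 (terminator). Final body='vw5c1ok92v1bfo' (14 bytes)
Body byte 3 at stream offset 6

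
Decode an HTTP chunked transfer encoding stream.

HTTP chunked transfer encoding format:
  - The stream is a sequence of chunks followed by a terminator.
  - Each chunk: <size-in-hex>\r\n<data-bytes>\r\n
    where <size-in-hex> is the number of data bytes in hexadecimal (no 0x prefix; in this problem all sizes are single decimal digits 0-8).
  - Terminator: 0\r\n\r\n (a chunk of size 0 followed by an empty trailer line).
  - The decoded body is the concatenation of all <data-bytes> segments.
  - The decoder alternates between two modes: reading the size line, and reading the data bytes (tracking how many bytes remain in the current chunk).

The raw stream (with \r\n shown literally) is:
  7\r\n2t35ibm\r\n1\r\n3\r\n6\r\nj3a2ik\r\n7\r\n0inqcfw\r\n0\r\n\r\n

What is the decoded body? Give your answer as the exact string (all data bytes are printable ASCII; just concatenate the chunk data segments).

Answer: 2t35ibm3j3a2ik0inqcfw

Derivation:
Chunk 1: stream[0..1]='7' size=0x7=7, data at stream[3..10]='2t35ibm' -> body[0..7], body so far='2t35ibm'
Chunk 2: stream[12..13]='1' size=0x1=1, data at stream[15..16]='3' -> body[7..8], body so far='2t35ibm3'
Chunk 3: stream[18..19]='6' size=0x6=6, data at stream[21..27]='j3a2ik' -> body[8..14], body so far='2t35ibm3j3a2ik'
Chunk 4: stream[29..30]='7' size=0x7=7, data at stream[32..39]='0inqcfw' -> body[14..21], body so far='2t35ibm3j3a2ik0inqcfw'
Chunk 5: stream[41..42]='0' size=0 (terminator). Final body='2t35ibm3j3a2ik0inqcfw' (21 bytes)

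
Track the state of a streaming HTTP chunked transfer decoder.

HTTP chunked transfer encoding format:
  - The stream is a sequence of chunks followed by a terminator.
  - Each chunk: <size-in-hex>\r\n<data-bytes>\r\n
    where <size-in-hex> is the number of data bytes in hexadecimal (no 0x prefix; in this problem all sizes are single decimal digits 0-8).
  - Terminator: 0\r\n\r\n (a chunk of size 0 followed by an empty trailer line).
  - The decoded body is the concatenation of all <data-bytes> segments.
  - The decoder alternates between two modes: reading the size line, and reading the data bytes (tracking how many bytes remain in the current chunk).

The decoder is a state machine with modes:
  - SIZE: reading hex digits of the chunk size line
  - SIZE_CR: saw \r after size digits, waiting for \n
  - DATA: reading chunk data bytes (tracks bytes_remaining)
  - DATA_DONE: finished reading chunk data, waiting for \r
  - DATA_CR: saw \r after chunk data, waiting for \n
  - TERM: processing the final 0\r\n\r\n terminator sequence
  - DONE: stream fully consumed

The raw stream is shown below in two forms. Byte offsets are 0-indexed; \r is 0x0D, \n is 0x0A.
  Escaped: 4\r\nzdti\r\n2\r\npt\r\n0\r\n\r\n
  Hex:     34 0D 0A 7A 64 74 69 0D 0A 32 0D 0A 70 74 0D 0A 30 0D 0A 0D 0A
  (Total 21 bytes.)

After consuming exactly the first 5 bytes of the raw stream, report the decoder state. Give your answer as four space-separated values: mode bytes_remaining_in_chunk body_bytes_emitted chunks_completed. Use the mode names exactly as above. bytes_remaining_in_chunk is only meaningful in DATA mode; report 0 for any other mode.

Answer: DATA 2 2 0

Derivation:
Byte 0 = '4': mode=SIZE remaining=0 emitted=0 chunks_done=0
Byte 1 = 0x0D: mode=SIZE_CR remaining=0 emitted=0 chunks_done=0
Byte 2 = 0x0A: mode=DATA remaining=4 emitted=0 chunks_done=0
Byte 3 = 'z': mode=DATA remaining=3 emitted=1 chunks_done=0
Byte 4 = 'd': mode=DATA remaining=2 emitted=2 chunks_done=0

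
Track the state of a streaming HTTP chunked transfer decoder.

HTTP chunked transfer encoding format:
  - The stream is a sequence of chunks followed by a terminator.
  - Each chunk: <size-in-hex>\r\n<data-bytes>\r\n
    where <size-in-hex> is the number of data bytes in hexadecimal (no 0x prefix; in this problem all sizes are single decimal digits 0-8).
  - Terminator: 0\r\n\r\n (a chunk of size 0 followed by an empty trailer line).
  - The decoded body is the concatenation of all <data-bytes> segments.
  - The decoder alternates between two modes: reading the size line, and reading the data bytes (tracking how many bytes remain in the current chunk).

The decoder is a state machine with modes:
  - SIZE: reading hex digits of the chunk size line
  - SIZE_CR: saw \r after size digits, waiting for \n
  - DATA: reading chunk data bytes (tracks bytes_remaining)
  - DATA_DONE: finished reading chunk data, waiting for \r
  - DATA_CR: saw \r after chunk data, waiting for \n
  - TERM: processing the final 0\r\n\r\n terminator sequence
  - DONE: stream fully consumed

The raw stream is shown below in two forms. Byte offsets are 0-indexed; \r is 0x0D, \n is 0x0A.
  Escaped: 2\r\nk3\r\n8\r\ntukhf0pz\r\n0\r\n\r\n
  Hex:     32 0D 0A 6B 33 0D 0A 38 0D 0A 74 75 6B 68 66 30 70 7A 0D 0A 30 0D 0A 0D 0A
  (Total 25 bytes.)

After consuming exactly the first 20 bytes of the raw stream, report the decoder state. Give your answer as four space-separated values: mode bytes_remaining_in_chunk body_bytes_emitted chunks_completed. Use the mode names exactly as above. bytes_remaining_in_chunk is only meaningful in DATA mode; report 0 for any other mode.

Answer: SIZE 0 10 2

Derivation:
Byte 0 = '2': mode=SIZE remaining=0 emitted=0 chunks_done=0
Byte 1 = 0x0D: mode=SIZE_CR remaining=0 emitted=0 chunks_done=0
Byte 2 = 0x0A: mode=DATA remaining=2 emitted=0 chunks_done=0
Byte 3 = 'k': mode=DATA remaining=1 emitted=1 chunks_done=0
Byte 4 = '3': mode=DATA_DONE remaining=0 emitted=2 chunks_done=0
Byte 5 = 0x0D: mode=DATA_CR remaining=0 emitted=2 chunks_done=0
Byte 6 = 0x0A: mode=SIZE remaining=0 emitted=2 chunks_done=1
Byte 7 = '8': mode=SIZE remaining=0 emitted=2 chunks_done=1
Byte 8 = 0x0D: mode=SIZE_CR remaining=0 emitted=2 chunks_done=1
Byte 9 = 0x0A: mode=DATA remaining=8 emitted=2 chunks_done=1
Byte 10 = 't': mode=DATA remaining=7 emitted=3 chunks_done=1
Byte 11 = 'u': mode=DATA remaining=6 emitted=4 chunks_done=1
Byte 12 = 'k': mode=DATA remaining=5 emitted=5 chunks_done=1
Byte 13 = 'h': mode=DATA remaining=4 emitted=6 chunks_done=1
Byte 14 = 'f': mode=DATA remaining=3 emitted=7 chunks_done=1
Byte 15 = '0': mode=DATA remaining=2 emitted=8 chunks_done=1
Byte 16 = 'p': mode=DATA remaining=1 emitted=9 chunks_done=1
Byte 17 = 'z': mode=DATA_DONE remaining=0 emitted=10 chunks_done=1
Byte 18 = 0x0D: mode=DATA_CR remaining=0 emitted=10 chunks_done=1
Byte 19 = 0x0A: mode=SIZE remaining=0 emitted=10 chunks_done=2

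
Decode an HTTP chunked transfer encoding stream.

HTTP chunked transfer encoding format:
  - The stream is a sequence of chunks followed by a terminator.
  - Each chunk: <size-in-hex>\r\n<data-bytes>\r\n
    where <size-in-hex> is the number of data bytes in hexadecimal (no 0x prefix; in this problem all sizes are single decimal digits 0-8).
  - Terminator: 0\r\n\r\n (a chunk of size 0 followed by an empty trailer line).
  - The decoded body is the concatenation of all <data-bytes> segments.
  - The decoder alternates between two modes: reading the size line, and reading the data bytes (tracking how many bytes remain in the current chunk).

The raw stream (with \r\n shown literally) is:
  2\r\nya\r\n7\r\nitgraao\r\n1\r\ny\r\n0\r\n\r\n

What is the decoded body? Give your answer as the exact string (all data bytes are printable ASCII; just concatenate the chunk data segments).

Answer: yaitgraaoy

Derivation:
Chunk 1: stream[0..1]='2' size=0x2=2, data at stream[3..5]='ya' -> body[0..2], body so far='ya'
Chunk 2: stream[7..8]='7' size=0x7=7, data at stream[10..17]='itgraao' -> body[2..9], body so far='yaitgraao'
Chunk 3: stream[19..20]='1' size=0x1=1, data at stream[22..23]='y' -> body[9..10], body so far='yaitgraaoy'
Chunk 4: stream[25..26]='0' size=0 (terminator). Final body='yaitgraaoy' (10 bytes)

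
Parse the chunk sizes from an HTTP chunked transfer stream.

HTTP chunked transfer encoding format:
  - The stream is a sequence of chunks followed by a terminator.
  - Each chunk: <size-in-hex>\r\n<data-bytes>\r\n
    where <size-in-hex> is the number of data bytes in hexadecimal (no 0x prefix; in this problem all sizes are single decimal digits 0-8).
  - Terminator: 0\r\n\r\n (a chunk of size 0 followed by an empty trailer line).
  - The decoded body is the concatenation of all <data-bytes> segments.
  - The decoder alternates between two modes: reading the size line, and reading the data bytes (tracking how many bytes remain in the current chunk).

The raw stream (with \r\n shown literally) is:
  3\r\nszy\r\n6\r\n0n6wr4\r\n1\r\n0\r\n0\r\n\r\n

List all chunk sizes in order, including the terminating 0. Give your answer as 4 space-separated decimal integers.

Answer: 3 6 1 0

Derivation:
Chunk 1: stream[0..1]='3' size=0x3=3, data at stream[3..6]='szy' -> body[0..3], body so far='szy'
Chunk 2: stream[8..9]='6' size=0x6=6, data at stream[11..17]='0n6wr4' -> body[3..9], body so far='szy0n6wr4'
Chunk 3: stream[19..20]='1' size=0x1=1, data at stream[22..23]='0' -> body[9..10], body so far='szy0n6wr40'
Chunk 4: stream[25..26]='0' size=0 (terminator). Final body='szy0n6wr40' (10 bytes)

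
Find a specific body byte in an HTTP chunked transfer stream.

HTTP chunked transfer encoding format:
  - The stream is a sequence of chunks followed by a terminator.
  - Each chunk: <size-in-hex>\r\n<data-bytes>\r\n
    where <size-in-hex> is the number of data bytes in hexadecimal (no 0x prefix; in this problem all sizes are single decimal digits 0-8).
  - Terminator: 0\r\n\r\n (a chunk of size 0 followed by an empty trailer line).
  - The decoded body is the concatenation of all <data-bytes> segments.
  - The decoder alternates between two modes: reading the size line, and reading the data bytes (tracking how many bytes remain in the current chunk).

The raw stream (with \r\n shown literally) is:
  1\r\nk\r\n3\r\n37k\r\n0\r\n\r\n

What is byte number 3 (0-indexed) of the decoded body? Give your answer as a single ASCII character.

Answer: k

Derivation:
Chunk 1: stream[0..1]='1' size=0x1=1, data at stream[3..4]='k' -> body[0..1], body so far='k'
Chunk 2: stream[6..7]='3' size=0x3=3, data at stream[9..12]='37k' -> body[1..4], body so far='k37k'
Chunk 3: stream[14..15]='0' size=0 (terminator). Final body='k37k' (4 bytes)
Body byte 3 = 'k'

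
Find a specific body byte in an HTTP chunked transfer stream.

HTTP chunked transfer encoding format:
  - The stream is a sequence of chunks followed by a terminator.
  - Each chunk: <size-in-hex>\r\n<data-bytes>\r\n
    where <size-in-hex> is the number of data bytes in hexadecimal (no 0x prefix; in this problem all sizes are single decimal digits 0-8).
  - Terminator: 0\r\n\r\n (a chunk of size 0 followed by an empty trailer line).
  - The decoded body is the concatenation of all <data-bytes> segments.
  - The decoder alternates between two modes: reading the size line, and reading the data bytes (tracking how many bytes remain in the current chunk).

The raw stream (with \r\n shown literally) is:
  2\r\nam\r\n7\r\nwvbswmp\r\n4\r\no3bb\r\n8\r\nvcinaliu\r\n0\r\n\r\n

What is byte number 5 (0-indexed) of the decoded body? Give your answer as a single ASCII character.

Answer: s

Derivation:
Chunk 1: stream[0..1]='2' size=0x2=2, data at stream[3..5]='am' -> body[0..2], body so far='am'
Chunk 2: stream[7..8]='7' size=0x7=7, data at stream[10..17]='wvbswmp' -> body[2..9], body so far='amwvbswmp'
Chunk 3: stream[19..20]='4' size=0x4=4, data at stream[22..26]='o3bb' -> body[9..13], body so far='amwvbswmpo3bb'
Chunk 4: stream[28..29]='8' size=0x8=8, data at stream[31..39]='vcinaliu' -> body[13..21], body so far='amwvbswmpo3bbvcinaliu'
Chunk 5: stream[41..42]='0' size=0 (terminator). Final body='amwvbswmpo3bbvcinaliu' (21 bytes)
Body byte 5 = 's'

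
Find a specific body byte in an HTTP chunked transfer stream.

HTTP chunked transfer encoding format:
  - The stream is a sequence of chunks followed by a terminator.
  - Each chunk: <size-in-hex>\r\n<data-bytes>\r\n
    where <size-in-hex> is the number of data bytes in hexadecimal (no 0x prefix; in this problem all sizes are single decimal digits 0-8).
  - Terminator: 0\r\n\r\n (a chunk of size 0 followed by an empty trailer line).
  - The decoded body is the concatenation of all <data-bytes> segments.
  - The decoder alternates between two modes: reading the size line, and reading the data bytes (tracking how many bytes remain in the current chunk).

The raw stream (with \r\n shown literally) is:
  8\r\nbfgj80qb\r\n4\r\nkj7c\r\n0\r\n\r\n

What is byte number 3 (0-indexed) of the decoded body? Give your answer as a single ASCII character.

Chunk 1: stream[0..1]='8' size=0x8=8, data at stream[3..11]='bfgj80qb' -> body[0..8], body so far='bfgj80qb'
Chunk 2: stream[13..14]='4' size=0x4=4, data at stream[16..20]='kj7c' -> body[8..12], body so far='bfgj80qbkj7c'
Chunk 3: stream[22..23]='0' size=0 (terminator). Final body='bfgj80qbkj7c' (12 bytes)
Body byte 3 = 'j'

Answer: j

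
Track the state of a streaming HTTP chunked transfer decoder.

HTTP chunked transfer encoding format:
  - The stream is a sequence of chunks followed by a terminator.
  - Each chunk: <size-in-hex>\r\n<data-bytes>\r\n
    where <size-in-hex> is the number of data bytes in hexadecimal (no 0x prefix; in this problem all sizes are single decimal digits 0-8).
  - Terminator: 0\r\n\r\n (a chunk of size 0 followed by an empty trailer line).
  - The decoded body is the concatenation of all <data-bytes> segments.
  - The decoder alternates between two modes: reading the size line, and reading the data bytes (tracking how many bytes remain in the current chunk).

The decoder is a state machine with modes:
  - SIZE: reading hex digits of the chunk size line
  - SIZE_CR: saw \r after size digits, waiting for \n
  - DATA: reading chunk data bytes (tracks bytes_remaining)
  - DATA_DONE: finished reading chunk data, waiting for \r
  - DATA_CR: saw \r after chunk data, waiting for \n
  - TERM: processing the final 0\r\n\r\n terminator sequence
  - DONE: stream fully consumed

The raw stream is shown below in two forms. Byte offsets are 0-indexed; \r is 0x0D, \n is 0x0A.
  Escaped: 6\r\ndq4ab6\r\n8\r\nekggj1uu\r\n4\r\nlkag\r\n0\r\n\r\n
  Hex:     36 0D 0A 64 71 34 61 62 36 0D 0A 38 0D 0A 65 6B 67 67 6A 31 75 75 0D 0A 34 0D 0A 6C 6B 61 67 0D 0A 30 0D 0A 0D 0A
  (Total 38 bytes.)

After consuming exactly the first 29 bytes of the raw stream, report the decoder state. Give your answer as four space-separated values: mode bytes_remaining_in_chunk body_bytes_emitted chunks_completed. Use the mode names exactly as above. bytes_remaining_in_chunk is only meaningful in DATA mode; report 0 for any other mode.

Byte 0 = '6': mode=SIZE remaining=0 emitted=0 chunks_done=0
Byte 1 = 0x0D: mode=SIZE_CR remaining=0 emitted=0 chunks_done=0
Byte 2 = 0x0A: mode=DATA remaining=6 emitted=0 chunks_done=0
Byte 3 = 'd': mode=DATA remaining=5 emitted=1 chunks_done=0
Byte 4 = 'q': mode=DATA remaining=4 emitted=2 chunks_done=0
Byte 5 = '4': mode=DATA remaining=3 emitted=3 chunks_done=0
Byte 6 = 'a': mode=DATA remaining=2 emitted=4 chunks_done=0
Byte 7 = 'b': mode=DATA remaining=1 emitted=5 chunks_done=0
Byte 8 = '6': mode=DATA_DONE remaining=0 emitted=6 chunks_done=0
Byte 9 = 0x0D: mode=DATA_CR remaining=0 emitted=6 chunks_done=0
Byte 10 = 0x0A: mode=SIZE remaining=0 emitted=6 chunks_done=1
Byte 11 = '8': mode=SIZE remaining=0 emitted=6 chunks_done=1
Byte 12 = 0x0D: mode=SIZE_CR remaining=0 emitted=6 chunks_done=1
Byte 13 = 0x0A: mode=DATA remaining=8 emitted=6 chunks_done=1
Byte 14 = 'e': mode=DATA remaining=7 emitted=7 chunks_done=1
Byte 15 = 'k': mode=DATA remaining=6 emitted=8 chunks_done=1
Byte 16 = 'g': mode=DATA remaining=5 emitted=9 chunks_done=1
Byte 17 = 'g': mode=DATA remaining=4 emitted=10 chunks_done=1
Byte 18 = 'j': mode=DATA remaining=3 emitted=11 chunks_done=1
Byte 19 = '1': mode=DATA remaining=2 emitted=12 chunks_done=1
Byte 20 = 'u': mode=DATA remaining=1 emitted=13 chunks_done=1
Byte 21 = 'u': mode=DATA_DONE remaining=0 emitted=14 chunks_done=1
Byte 22 = 0x0D: mode=DATA_CR remaining=0 emitted=14 chunks_done=1
Byte 23 = 0x0A: mode=SIZE remaining=0 emitted=14 chunks_done=2
Byte 24 = '4': mode=SIZE remaining=0 emitted=14 chunks_done=2
Byte 25 = 0x0D: mode=SIZE_CR remaining=0 emitted=14 chunks_done=2
Byte 26 = 0x0A: mode=DATA remaining=4 emitted=14 chunks_done=2
Byte 27 = 'l': mode=DATA remaining=3 emitted=15 chunks_done=2
Byte 28 = 'k': mode=DATA remaining=2 emitted=16 chunks_done=2

Answer: DATA 2 16 2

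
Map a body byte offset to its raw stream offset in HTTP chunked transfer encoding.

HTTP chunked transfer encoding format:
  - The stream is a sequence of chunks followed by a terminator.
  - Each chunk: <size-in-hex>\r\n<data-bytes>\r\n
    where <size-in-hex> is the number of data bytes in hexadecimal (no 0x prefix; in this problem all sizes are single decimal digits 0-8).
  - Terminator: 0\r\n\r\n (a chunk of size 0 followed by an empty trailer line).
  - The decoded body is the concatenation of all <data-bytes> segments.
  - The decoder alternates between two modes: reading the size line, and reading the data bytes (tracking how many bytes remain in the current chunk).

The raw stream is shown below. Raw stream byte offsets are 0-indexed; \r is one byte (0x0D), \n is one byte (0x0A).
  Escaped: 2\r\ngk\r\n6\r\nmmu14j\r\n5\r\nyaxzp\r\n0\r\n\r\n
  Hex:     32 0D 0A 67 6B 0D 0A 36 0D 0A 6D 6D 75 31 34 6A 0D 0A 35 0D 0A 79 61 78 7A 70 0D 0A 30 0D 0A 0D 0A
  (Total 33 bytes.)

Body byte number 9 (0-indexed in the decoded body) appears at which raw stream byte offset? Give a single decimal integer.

Chunk 1: stream[0..1]='2' size=0x2=2, data at stream[3..5]='gk' -> body[0..2], body so far='gk'
Chunk 2: stream[7..8]='6' size=0x6=6, data at stream[10..16]='mmu14j' -> body[2..8], body so far='gkmmu14j'
Chunk 3: stream[18..19]='5' size=0x5=5, data at stream[21..26]='yaxzp' -> body[8..13], body so far='gkmmu14jyaxzp'
Chunk 4: stream[28..29]='0' size=0 (terminator). Final body='gkmmu14jyaxzp' (13 bytes)
Body byte 9 at stream offset 22

Answer: 22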